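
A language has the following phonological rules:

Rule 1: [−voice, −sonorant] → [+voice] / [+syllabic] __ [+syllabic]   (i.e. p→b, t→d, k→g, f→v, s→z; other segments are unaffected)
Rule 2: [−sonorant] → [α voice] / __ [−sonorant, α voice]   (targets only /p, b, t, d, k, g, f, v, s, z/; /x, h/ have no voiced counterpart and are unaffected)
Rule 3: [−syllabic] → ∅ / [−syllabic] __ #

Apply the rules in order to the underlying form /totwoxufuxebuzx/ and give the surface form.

totwoxuvuxebus

Rule 1 (intervocalic voicing): /f/ is a voiceless obstruent between vowels /u/ and /u/, so it voices to [v]. /totwoxufuxebuzx/ → totwoxuvuxebuzx.
Rule 2 (regressive voicing assimilation): /z/ precedes the voiceless obstruent /x/, so it devoices to [s] by assimilation. /totwoxuvuxebuzx/ → totwoxuvuxebusx.
Rule 3 (final cluster simplification): /x/ is the second consonant of a word-final cluster /sx/, so it deletes. /totwoxuvuxebusx/ → totwoxuvuxebus.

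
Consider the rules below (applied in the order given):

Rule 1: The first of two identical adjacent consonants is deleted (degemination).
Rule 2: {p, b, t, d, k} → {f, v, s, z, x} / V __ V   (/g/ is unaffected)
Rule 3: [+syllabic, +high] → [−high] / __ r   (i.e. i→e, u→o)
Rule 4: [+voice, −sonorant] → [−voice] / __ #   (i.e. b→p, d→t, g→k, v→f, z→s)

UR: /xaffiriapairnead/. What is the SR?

xaferiafaerneat

Rule 1 (degemination): /ff/ is a geminate; the first /f/ deletes. /xaffiriapairnead/ → xafiriapairnead.
Rule 2 (intervocalic spirantization): /p/ is a stop between vowels /a/ and /a/, so it spirantizes to the fricative [f]. /xafiriapairnead/ → xafiriafairnead.
Rule 3 (pre-rhotic lowering): /i/ is a high vowel immediately before /r/, so it lowers to [e]. /i/ is a high vowel immediately before /r/, so it lowers to [e]. /xafiriafairnead/ → xaferiafaernead.
Rule 4 (final devoicing): /d/ is a voiced obstruent in word-final position, so it devoices to [t]. /xaferiafaernead/ → xaferiafaerneat.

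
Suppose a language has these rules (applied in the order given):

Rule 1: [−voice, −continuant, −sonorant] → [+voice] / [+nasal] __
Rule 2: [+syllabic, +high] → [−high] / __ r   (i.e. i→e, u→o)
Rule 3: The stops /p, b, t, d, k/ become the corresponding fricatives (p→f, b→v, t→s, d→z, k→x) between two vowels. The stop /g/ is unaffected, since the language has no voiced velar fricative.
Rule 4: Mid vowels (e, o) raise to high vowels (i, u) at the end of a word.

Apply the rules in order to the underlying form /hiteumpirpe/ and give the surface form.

Rule 1 (post-nasal voicing): /p/ is a voiceless stop immediately after the nasal /m/, so it voices to [b]. /hiteumpirpe/ → hiteumbirpe.
Rule 2 (pre-rhotic lowering): /i/ is a high vowel immediately before /r/, so it lowers to [e]. /hiteumbirpe/ → hiteumberpe.
Rule 3 (intervocalic spirantization): /t/ is a stop between vowels /i/ and /e/, so it spirantizes to the fricative [s]. /hiteumberpe/ → hiseumberpe.
Rule 4 (final vowel raising): /e/ is a mid vowel in word-final position, so it raises to [i]. /hiseumberpe/ → hiseumberpi.

hiseumberpi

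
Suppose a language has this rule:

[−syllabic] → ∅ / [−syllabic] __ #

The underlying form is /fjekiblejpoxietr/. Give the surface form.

fjekiblejpoxiet

/r/ is the second consonant of a word-final cluster /tr/, so it deletes.
Surface form: [fjekiblejpoxiet].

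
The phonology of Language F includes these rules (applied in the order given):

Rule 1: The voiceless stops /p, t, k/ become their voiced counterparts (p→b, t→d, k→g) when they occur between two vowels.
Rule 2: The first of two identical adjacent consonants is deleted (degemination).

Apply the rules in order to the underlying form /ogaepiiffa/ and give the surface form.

Rule 1 (intervocalic voicing): /p/ is a voiceless stop between vowels /e/ and /i/, so it voices to [b]. /ogaepiiffa/ → ogaebiiffa.
Rule 2 (degemination): /ff/ is a geminate; the first /f/ deletes. /ogaebiiffa/ → ogaebiifa.

ogaebiifa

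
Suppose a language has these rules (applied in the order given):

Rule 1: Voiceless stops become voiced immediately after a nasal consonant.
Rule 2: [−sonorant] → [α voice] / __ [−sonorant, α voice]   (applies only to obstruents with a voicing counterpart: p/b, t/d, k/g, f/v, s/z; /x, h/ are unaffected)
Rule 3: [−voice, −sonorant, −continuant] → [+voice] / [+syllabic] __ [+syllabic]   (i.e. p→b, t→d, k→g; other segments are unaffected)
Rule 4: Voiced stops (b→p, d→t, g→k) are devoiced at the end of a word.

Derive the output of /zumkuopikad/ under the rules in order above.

Rule 1 (post-nasal voicing): /k/ is a voiceless stop immediately after the nasal /m/, so it voices to [g]. /zumkuopikad/ → zumguopikad.
Rule 2 (regressive voicing assimilation): no segment meets the environment; /zumguopikad/ is unchanged.
Rule 3 (intervocalic voicing): /p/ is a voiceless stop between vowels /o/ and /i/, so it voices to [b]. /k/ is a voiceless stop between vowels /i/ and /a/, so it voices to [g]. /zumguopikad/ → zumguobigad.
Rule 4 (final devoicing): /d/ is a voiced stop in word-final position, so it devoices to [t]. /zumguobigad/ → zumguobigat.

zumguobigat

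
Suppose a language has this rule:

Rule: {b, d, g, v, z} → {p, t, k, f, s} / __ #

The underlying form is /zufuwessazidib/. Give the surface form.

/b/ is a voiced obstruent in word-final position, so it devoices to [p].
The other instances of /z/, /d/ do not occur in the required environment and remain unchanged.
Surface form: [zufuwessazidip].

zufuwessazidip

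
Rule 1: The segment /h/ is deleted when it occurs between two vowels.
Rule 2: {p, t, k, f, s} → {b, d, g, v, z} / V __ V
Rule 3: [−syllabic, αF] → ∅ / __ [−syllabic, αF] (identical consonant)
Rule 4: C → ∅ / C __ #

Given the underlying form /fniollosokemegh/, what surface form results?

fniolozogemeg

Rule 1 (intervocalic h-deletion): no segment meets the environment; /fniollosokemegh/ is unchanged.
Rule 2 (intervocalic voicing): /s/ is a voiceless obstruent between vowels /o/ and /o/, so it voices to [z]. /k/ is a voiceless obstruent between vowels /o/ and /e/, so it voices to [g]. /fniollosokemegh/ → fniollozogemegh.
Rule 3 (degemination): /ll/ is a geminate; the first /l/ deletes. /fniollozogemegh/ → fniolozogemegh.
Rule 4 (final cluster simplification): /h/ is the second consonant of a word-final cluster /gh/, so it deletes. /fniolozogemegh/ → fniolozogemeg.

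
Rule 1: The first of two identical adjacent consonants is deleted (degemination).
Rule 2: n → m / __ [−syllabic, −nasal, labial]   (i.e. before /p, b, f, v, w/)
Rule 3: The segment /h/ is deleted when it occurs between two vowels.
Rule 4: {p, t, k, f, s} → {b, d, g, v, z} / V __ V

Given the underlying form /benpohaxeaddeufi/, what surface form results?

Rule 1 (degemination): /dd/ is a geminate; the first /d/ deletes. /benpohaxeaddeufi/ → benpohaxeadeufi.
Rule 2 (nasal place assimilation): /n/ precedes the labial consonant /p/, so it assimilates in place to [m]. /benpohaxeadeufi/ → bempohaxeadeufi.
Rule 3 (intervocalic h-deletion): /h/ occurs between vowels /o/ and /a/, so it deletes. /bempohaxeadeufi/ → bempoaxeadeufi.
Rule 4 (intervocalic voicing): /f/ is a voiceless obstruent between vowels /u/ and /i/, so it voices to [v]. /bempoaxeadeufi/ → bempoaxeadeuvi.

bempoaxeadeuvi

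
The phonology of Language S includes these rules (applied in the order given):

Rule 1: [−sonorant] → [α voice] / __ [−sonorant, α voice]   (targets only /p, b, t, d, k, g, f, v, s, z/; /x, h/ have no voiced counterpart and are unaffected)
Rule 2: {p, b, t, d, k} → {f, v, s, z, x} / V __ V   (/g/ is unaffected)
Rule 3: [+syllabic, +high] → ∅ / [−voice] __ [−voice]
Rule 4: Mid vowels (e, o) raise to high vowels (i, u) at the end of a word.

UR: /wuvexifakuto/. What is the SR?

wuvexfaxsu

Rule 1 (regressive voicing assimilation): no segment meets the environment; /wuvexifakuto/ is unchanged.
Rule 2 (intervocalic spirantization): /k/ is a stop between vowels /a/ and /u/, so it spirantizes to the fricative [x]. /t/ is a stop between vowels /u/ and /o/, so it spirantizes to the fricative [s]. /wuvexifakuto/ → wuvexifaxuso.
Rule 3 (high vowel syncope): /i/ is a high vowel flanked by voiceless consonants /x/ and /f/, so it deletes. /u/ is a high vowel flanked by voiceless consonants /x/ and /s/, so it deletes. /wuvexifaxuso/ → wuvexfaxso.
Rule 4 (final vowel raising): /o/ is a mid vowel in word-final position, so it raises to [u]. /wuvexfaxso/ → wuvexfaxsu.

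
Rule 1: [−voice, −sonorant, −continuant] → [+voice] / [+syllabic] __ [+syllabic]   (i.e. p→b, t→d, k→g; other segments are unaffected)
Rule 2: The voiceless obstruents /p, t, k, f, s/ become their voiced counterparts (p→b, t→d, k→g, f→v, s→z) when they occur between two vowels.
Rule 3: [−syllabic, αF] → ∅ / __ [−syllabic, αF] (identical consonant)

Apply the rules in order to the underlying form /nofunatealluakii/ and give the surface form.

Rule 1 (intervocalic voicing): /t/ is a voiceless stop between vowels /a/ and /e/, so it voices to [d]. /k/ is a voiceless stop between vowels /a/ and /i/, so it voices to [g]. /nofunatealluakii/ → nofunadealluagii.
Rule 2 (intervocalic voicing): /f/ is a voiceless obstruent between vowels /o/ and /u/, so it voices to [v]. /nofunadealluagii/ → novunadealluagii.
Rule 3 (degemination): /ll/ is a geminate; the first /l/ deletes. /novunadealluagii/ → novunadealuagii.

novunadealuagii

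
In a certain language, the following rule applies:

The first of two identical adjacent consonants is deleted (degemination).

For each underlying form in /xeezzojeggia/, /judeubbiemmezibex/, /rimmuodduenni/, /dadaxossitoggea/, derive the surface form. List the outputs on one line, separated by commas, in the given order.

xeezojegia, judeubiemezibex, rimuodueni, dadaxositogea

/xeezzojeggia/: /zz/ is a geminate; the first /z/ deletes. /gg/ is a geminate; the first /g/ deletes. → [xeezojegia].
/judeubbiemmezibex/: /bb/ is a geminate; the first /b/ deletes. /mm/ is a geminate; the first /m/ deletes. → [judeubiemezibex].
/rimmuodduenni/: /mm/ is a geminate; the first /m/ deletes. /dd/ is a geminate; the first /d/ deletes. /nn/ is a geminate; the first /n/ deletes. → [rimuodueni].
/dadaxossitoggea/: /ss/ is a geminate; the first /s/ deletes. /gg/ is a geminate; the first /g/ deletes. → [dadaxositogea].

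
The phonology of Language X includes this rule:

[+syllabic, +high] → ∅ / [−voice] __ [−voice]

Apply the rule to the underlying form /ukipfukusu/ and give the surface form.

/i/ is a high vowel flanked by voiceless consonants /k/ and /p/, so it deletes.
/u/ is a high vowel flanked by voiceless consonants /f/ and /k/, so it deletes.
/u/ is a high vowel flanked by voiceless consonants /k/ and /s/, so it deletes.
Surface form: [ukpfksu].

ukpfksu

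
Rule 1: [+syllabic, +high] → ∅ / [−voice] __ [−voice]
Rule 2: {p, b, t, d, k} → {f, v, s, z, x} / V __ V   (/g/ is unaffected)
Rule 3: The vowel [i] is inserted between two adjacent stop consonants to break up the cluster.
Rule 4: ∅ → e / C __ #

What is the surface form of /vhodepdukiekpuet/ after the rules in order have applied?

vhozepiduxiekipuete

Rule 1 (high vowel syncope): no segment meets the environment; /vhodepdukiekpuet/ is unchanged.
Rule 2 (intervocalic spirantization): /d/ is a stop between vowels /o/ and /e/, so it spirantizes to the fricative [z]. /k/ is a stop between vowels /u/ and /i/, so it spirantizes to the fricative [x]. /vhodepdukiekpuet/ → vhozepduxiekpuet.
Rule 3 (stop-cluster i-epenthesis): /p/ and /d/ form a stop–stop cluster, so [i] is inserted between them. /k/ and /p/ form a stop–stop cluster, so [i] is inserted between them. /vhozepduxiekpuet/ → vhozepiduxiekipuet.
Rule 4 (final e-epenthesis): the form ends in the consonant /t/, so [e] is inserted word-finally. /vhozepiduxiekipuet/ → vhozepiduxiekipuete.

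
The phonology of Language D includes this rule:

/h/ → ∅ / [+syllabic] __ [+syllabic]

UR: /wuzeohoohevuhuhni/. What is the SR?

wuzeoooevuuhni

/h/ occurs between vowels /o/ and /o/, so it deletes.
/h/ occurs between vowels /o/ and /e/, so it deletes.
/h/ occurs between vowels /u/ and /u/, so it deletes.
Surface form: [wuzeoooevuuhni].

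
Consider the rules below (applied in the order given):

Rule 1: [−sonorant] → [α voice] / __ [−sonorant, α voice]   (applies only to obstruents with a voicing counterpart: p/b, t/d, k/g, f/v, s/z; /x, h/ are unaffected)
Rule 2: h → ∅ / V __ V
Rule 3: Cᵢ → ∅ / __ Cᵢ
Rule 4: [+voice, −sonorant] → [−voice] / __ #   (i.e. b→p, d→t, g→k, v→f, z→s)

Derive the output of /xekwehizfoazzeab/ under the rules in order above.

Rule 1 (regressive voicing assimilation): /z/ precedes the voiceless obstruent /f/, so it devoices to [s] by assimilation. /xekwehizfoazzeab/ → xekwehisfoazzeab.
Rule 2 (intervocalic h-deletion): /h/ occurs between vowels /e/ and /i/, so it deletes. /xekwehisfoazzeab/ → xekweisfoazzeab.
Rule 3 (degemination): /zz/ is a geminate; the first /z/ deletes. /xekweisfoazzeab/ → xekweisfoazeab.
Rule 4 (final devoicing): /b/ is a voiced obstruent in word-final position, so it devoices to [p]. /xekweisfoazeab/ → xekweisfoazeap.

xekweisfoazeap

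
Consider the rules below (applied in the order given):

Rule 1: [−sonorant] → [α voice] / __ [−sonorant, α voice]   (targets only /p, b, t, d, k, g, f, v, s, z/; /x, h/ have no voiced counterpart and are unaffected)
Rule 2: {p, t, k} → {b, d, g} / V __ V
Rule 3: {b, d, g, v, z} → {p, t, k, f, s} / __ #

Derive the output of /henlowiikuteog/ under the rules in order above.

henlowiigudeok

Rule 1 (regressive voicing assimilation): no segment meets the environment; /henlowiikuteog/ is unchanged.
Rule 2 (intervocalic voicing): /k/ is a voiceless stop between vowels /i/ and /u/, so it voices to [g]. /t/ is a voiceless stop between vowels /u/ and /e/, so it voices to [d]. /henlowiikuteog/ → henlowiigudeog.
Rule 3 (final devoicing): /g/ is a voiced obstruent in word-final position, so it devoices to [k]. /henlowiigudeog/ → henlowiigudeok.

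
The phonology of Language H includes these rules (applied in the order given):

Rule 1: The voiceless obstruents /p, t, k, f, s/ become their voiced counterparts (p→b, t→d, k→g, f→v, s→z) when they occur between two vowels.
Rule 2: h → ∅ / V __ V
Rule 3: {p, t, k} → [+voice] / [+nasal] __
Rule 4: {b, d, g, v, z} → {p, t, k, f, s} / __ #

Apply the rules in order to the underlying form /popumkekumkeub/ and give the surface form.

Rule 1 (intervocalic voicing): /p/ is a voiceless obstruent between vowels /o/ and /u/, so it voices to [b]. /k/ is a voiceless obstruent between vowels /e/ and /u/, so it voices to [g]. /popumkekumkeub/ → pobumkegumkeub.
Rule 2 (intervocalic h-deletion): no segment meets the environment; /pobumkegumkeub/ is unchanged.
Rule 3 (post-nasal voicing): /k/ is a voiceless stop immediately after the nasal /m/, so it voices to [g]. /k/ is a voiceless stop immediately after the nasal /m/, so it voices to [g]. /pobumkegumkeub/ → pobumgegumgeub.
Rule 4 (final devoicing): /b/ is a voiced obstruent in word-final position, so it devoices to [p]. /pobumgegumgeub/ → pobumgegumgeup.

pobumgegumgeup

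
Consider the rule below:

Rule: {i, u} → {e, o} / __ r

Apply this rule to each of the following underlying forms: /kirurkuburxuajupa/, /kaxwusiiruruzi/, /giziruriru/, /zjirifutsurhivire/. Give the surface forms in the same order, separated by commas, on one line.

kerorkuborxuajupa, kaxwusieroruzi, gizeroreru, zjerifutsorhivere

/kirurkuburxuajupa/: /i/ is a high vowel immediately before /r/, so it lowers to [e]. /u/ is a high vowel immediately before /r/, so it lowers to [o]. /u/ is a high vowel immediately before /r/, so it lowers to [o]. → [kerorkuborxuajupa].
/kaxwusiiruruzi/: /i/ is a high vowel immediately before /r/, so it lowers to [e]. /u/ is a high vowel immediately before /r/, so it lowers to [o]. → [kaxwusieroruzi].
/giziruriru/: /i/ is a high vowel immediately before /r/, so it lowers to [e]. /u/ is a high vowel immediately before /r/, so it lowers to [o]. /i/ is a high vowel immediately before /r/, so it lowers to [e]. → [gizeroreru].
/zjirifutsurhivire/: /i/ is a high vowel immediately before /r/, so it lowers to [e]. /u/ is a high vowel immediately before /r/, so it lowers to [o]. /i/ is a high vowel immediately before /r/, so it lowers to [e]. → [zjerifutsorhivere].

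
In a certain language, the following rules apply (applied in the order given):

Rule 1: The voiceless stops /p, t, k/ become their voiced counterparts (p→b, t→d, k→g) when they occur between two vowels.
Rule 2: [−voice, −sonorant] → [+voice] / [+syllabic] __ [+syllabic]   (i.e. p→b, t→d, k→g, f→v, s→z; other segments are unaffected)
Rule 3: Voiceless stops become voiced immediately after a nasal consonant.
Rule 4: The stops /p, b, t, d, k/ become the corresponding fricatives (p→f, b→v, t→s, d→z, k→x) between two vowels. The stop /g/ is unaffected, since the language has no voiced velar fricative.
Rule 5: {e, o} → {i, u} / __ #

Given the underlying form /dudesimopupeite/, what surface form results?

duzezimovuveizi

Rule 1 (intervocalic voicing): /p/ is a voiceless stop between vowels /o/ and /u/, so it voices to [b]. /p/ is a voiceless stop between vowels /u/ and /e/, so it voices to [b]. /t/ is a voiceless stop between vowels /i/ and /e/, so it voices to [d]. /dudesimopupeite/ → dudesimobubeide.
Rule 2 (intervocalic voicing): /s/ is a voiceless obstruent between vowels /e/ and /i/, so it voices to [z]. /dudesimobubeide/ → dudezimobubeide.
Rule 3 (post-nasal voicing): no segment meets the environment; /dudezimobubeide/ is unchanged.
Rule 4 (intervocalic spirantization): /d/ is a stop between vowels /u/ and /e/, so it spirantizes to the fricative [z]. /b/ is a stop between vowels /o/ and /u/, so it spirantizes to the fricative [v]. /b/ is a stop between vowels /u/ and /e/, so it spirantizes to the fricative [v]. /d/ is a stop between vowels /i/ and /e/, so it spirantizes to the fricative [z]. /dudezimobubeide/ → duzezimovuveize.
Rule 5 (final vowel raising): /e/ is a mid vowel in word-final position, so it raises to [i]. /duzezimovuveize/ → duzezimovuveizi.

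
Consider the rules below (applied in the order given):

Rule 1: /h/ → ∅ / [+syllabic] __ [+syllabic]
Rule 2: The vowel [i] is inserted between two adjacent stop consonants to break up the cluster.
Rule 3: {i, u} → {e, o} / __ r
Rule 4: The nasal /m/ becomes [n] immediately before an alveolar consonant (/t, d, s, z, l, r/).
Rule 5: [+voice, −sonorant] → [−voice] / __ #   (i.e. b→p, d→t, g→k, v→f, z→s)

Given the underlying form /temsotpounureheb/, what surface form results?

tensotipounoreep

Rule 1 (intervocalic h-deletion): /h/ occurs between vowels /e/ and /e/, so it deletes. /temsotpounureheb/ → temsotpounureeb.
Rule 2 (stop-cluster i-epenthesis): /t/ and /p/ form a stop–stop cluster, so [i] is inserted between them. /temsotpounureeb/ → temsotipounureeb.
Rule 3 (pre-rhotic lowering): /u/ is a high vowel immediately before /r/, so it lowers to [o]. /temsotipounureeb/ → temsotipounoreeb.
Rule 4 (nasal place assimilation): /m/ precedes the alveolar consonant /s/, so it assimilates in place to [n]. /temsotipounoreeb/ → tensotipounoreeb.
Rule 5 (final devoicing): /b/ is a voiced obstruent in word-final position, so it devoices to [p]. /tensotipounoreeb/ → tensotipounoreep.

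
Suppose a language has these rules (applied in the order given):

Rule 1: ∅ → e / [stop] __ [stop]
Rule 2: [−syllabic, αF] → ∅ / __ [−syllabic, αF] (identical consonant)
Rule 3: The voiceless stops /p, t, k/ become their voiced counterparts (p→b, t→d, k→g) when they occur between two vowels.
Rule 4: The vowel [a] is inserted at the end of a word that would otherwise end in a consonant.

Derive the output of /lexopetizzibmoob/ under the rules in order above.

Rule 1 (stop-cluster e-epenthesis): no segment meets the environment; /lexopetizzibmoob/ is unchanged.
Rule 2 (degemination): /zz/ is a geminate; the first /z/ deletes. /lexopetizzibmoob/ → lexopetizibmoob.
Rule 3 (intervocalic voicing): /p/ is a voiceless stop between vowels /o/ and /e/, so it voices to [b]. /t/ is a voiceless stop between vowels /e/ and /i/, so it voices to [d]. /lexopetizibmoob/ → lexobedizibmoob.
Rule 4 (final a-epenthesis): the form ends in the consonant /b/, so [a] is inserted word-finally. /lexobedizibmoob/ → lexobedizibmooba.

lexobedizibmooba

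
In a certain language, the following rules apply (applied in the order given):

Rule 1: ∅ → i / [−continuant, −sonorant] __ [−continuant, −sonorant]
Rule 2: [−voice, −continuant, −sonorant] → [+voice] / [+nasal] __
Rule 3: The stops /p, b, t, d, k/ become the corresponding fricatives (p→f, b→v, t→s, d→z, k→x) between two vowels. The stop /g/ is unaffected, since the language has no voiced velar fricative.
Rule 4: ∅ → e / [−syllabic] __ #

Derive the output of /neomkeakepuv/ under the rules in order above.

neomgeaxefuve

Rule 1 (stop-cluster i-epenthesis): no segment meets the environment; /neomkeakepuv/ is unchanged.
Rule 2 (post-nasal voicing): /k/ is a voiceless stop immediately after the nasal /m/, so it voices to [g]. /neomkeakepuv/ → neomgeakepuv.
Rule 3 (intervocalic spirantization): /k/ is a stop between vowels /a/ and /e/, so it spirantizes to the fricative [x]. /p/ is a stop between vowels /e/ and /u/, so it spirantizes to the fricative [f]. /neomgeakepuv/ → neomgeaxefuv.
Rule 4 (final e-epenthesis): the form ends in the consonant /v/, so [e] is inserted word-finally. /neomgeaxefuv/ → neomgeaxefuve.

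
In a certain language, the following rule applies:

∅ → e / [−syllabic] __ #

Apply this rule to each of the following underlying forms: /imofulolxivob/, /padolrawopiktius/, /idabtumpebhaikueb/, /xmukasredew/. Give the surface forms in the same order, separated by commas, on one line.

/imofulolxivob/: the form ends in the consonant /b/, so [e] is inserted word-finally. → [imofulolxivobe].
/padolrawopiktius/: the form ends in the consonant /s/, so [e] is inserted word-finally. → [padolrawopiktiuse].
/idabtumpebhaikueb/: the form ends in the consonant /b/, so [e] is inserted word-finally. → [idabtumpebhaikuebe].
/xmukasredew/: the form ends in the consonant /w/, so [e] is inserted word-finally. → [xmukasredewe].

imofulolxivobe, padolrawopiktiuse, idabtumpebhaikuebe, xmukasredewe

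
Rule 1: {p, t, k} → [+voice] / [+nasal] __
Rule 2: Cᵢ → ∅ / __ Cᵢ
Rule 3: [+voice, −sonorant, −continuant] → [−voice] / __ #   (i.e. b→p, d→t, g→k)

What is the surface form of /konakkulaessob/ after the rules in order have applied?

Rule 1 (post-nasal voicing): no segment meets the environment; /konakkulaessob/ is unchanged.
Rule 2 (degemination): /kk/ is a geminate; the first /k/ deletes. /ss/ is a geminate; the first /s/ deletes. /konakkulaessob/ → konakulaesob.
Rule 3 (final devoicing): /b/ is a voiced stop in word-final position, so it devoices to [p]. /konakulaesob/ → konakulaesop.

konakulaesop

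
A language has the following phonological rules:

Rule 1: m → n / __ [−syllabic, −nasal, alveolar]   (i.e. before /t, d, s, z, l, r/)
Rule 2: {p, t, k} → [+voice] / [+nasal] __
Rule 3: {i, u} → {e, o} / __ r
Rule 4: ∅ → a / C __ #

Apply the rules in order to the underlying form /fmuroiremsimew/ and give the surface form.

fmoroerensimewa

Rule 1 (nasal place assimilation): /m/ precedes the alveolar consonant /s/, so it assimilates in place to [n]. /fmuroiremsimew/ → fmuroirensimew.
Rule 2 (post-nasal voicing): no segment meets the environment; /fmuroirensimew/ is unchanged.
Rule 3 (pre-rhotic lowering): /u/ is a high vowel immediately before /r/, so it lowers to [o]. /i/ is a high vowel immediately before /r/, so it lowers to [e]. /fmuroirensimew/ → fmoroerensimew.
Rule 4 (final a-epenthesis): the form ends in the consonant /w/, so [a] is inserted word-finally. /fmoroerensimew/ → fmoroerensimewa.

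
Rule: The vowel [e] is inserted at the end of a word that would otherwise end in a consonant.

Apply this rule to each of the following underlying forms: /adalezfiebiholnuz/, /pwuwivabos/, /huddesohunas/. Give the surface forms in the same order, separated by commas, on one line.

adalezfiebiholnuze, pwuwivabose, huddesohunase

/adalezfiebiholnuz/: the form ends in the consonant /z/, so [e] is inserted word-finally. → [adalezfiebiholnuze].
/pwuwivabos/: the form ends in the consonant /s/, so [e] is inserted word-finally. → [pwuwivabose].
/huddesohunas/: the form ends in the consonant /s/, so [e] is inserted word-finally. → [huddesohunase].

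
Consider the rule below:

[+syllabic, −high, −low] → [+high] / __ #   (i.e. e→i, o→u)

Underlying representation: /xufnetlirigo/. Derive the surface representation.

xufnetlirigu

Scanning /xufnetlirigo/: /e/ at position 5 is not in the conditioning environment; /o/ is a mid vowel in word-final position, so it raises to [u].
Result: [xufnetlirigu].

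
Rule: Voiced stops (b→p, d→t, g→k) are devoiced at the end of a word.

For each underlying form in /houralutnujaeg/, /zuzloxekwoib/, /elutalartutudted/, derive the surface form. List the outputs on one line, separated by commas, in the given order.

/houralutnujaeg/: /g/ is a voiced stop in word-final position, so it devoices to [k]. → [houralutnujaek].
/zuzloxekwoib/: /b/ is a voiced stop in word-final position, so it devoices to [p]. → [zuzloxekwoip].
/elutalartutudted/: /d/ is a voiced stop in word-final position, so it devoices to [t]. → [elutalartutudtet].

houralutnujaek, zuzloxekwoip, elutalartutudtet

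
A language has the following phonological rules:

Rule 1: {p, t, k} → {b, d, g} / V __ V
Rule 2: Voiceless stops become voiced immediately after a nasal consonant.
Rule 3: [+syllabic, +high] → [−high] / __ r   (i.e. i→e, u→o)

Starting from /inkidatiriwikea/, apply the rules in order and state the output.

ingidaderiwigea

Rule 1 (intervocalic voicing): /t/ is a voiceless stop between vowels /a/ and /i/, so it voices to [d]. /k/ is a voiceless stop between vowels /i/ and /e/, so it voices to [g]. /inkidatiriwikea/ → inkidadiriwigea.
Rule 2 (post-nasal voicing): /k/ is a voiceless stop immediately after the nasal /n/, so it voices to [g]. /inkidadiriwigea/ → ingidadiriwigea.
Rule 3 (pre-rhotic lowering): /i/ is a high vowel immediately before /r/, so it lowers to [e]. /ingidadiriwigea/ → ingidaderiwigea.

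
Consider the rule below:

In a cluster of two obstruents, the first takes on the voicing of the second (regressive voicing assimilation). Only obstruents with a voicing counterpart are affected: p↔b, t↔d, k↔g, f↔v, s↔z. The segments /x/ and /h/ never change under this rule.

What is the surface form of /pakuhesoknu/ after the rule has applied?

pakuhesoknu

No segment of /pakuhesoknu/ meets the structural description of the rule, so the form surfaces unchanged.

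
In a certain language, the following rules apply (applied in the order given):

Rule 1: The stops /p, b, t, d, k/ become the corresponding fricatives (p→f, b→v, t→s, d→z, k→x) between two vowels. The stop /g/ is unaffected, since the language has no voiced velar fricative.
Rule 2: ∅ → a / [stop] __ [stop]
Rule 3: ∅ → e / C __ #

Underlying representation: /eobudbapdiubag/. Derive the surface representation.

Rule 1 (intervocalic spirantization): /b/ is a stop between vowels /o/ and /u/, so it spirantizes to the fricative [v]. /b/ is a stop between vowels /u/ and /a/, so it spirantizes to the fricative [v]. /eobudbapdiubag/ → eovudbapdiuvag.
Rule 2 (stop-cluster a-epenthesis): /d/ and /b/ form a stop–stop cluster, so [a] is inserted between them. /p/ and /d/ form a stop–stop cluster, so [a] is inserted between them. /eovudbapdiuvag/ → eovudabapadiuvag.
Rule 3 (final e-epenthesis): the form ends in the consonant /g/, so [e] is inserted word-finally. /eovudabapadiuvag/ → eovudabapadiuvage.

eovudabapadiuvage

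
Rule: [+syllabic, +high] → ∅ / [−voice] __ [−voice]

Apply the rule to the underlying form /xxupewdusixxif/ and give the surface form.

xxpewdusxxf

/u/ is a high vowel flanked by voiceless consonants /x/ and /p/, so it deletes.
/i/ is a high vowel flanked by voiceless consonants /s/ and /x/, so it deletes.
/i/ is a high vowel flanked by voiceless consonants /x/ and /f/, so it deletes.
Surface form: [xxpewdusxxf].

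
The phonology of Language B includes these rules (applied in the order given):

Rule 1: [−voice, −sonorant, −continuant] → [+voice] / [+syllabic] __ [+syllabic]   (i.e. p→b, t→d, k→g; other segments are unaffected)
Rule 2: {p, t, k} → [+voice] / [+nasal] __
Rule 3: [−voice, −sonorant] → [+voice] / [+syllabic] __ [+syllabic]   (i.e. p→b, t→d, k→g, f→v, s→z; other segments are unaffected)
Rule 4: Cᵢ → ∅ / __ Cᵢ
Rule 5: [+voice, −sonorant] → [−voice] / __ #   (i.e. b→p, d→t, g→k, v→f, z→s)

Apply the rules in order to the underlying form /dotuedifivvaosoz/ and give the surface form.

Rule 1 (intervocalic voicing): /t/ is a voiceless stop between vowels /o/ and /u/, so it voices to [d]. /dotuedifivvaosoz/ → doduedifivvaosoz.
Rule 2 (post-nasal voicing): no segment meets the environment; /doduedifivvaosoz/ is unchanged.
Rule 3 (intervocalic voicing): /f/ is a voiceless obstruent between vowels /i/ and /i/, so it voices to [v]. /s/ is a voiceless obstruent between vowels /o/ and /o/, so it voices to [z]. /doduedifivvaosoz/ → doduedivivvaozoz.
Rule 4 (degemination): /vv/ is a geminate; the first /v/ deletes. /doduedivivvaozoz/ → doduedivivaozoz.
Rule 5 (final devoicing): /z/ is a voiced obstruent in word-final position, so it devoices to [s]. /doduedivivaozoz/ → doduedivivaozos.

doduedivivaozos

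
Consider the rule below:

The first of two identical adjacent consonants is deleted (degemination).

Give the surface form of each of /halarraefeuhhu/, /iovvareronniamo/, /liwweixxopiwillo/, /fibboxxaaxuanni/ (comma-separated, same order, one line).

halaraefeuhu, iovareroniamo, liweixopiwilo, fiboxaaxuani

/halarraefeuhhu/: /rr/ is a geminate; the first /r/ deletes. /hh/ is a geminate; the first /h/ deletes. → [halaraefeuhu].
/iovvareronniamo/: /vv/ is a geminate; the first /v/ deletes. /nn/ is a geminate; the first /n/ deletes. → [iovareroniamo].
/liwweixxopiwillo/: /ww/ is a geminate; the first /w/ deletes. /xx/ is a geminate; the first /x/ deletes. /ll/ is a geminate; the first /l/ deletes. → [liweixopiwilo].
/fibboxxaaxuanni/: /bb/ is a geminate; the first /b/ deletes. /xx/ is a geminate; the first /x/ deletes. /nn/ is a geminate; the first /n/ deletes. → [fiboxaaxuani].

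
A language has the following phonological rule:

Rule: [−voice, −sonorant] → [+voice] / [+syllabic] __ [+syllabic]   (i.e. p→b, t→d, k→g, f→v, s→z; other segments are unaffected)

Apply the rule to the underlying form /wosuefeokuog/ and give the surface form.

wozueveoguog

/s/ is a voiceless obstruent between vowels /o/ and /u/, so it voices to [z].
/f/ is a voiceless obstruent between vowels /e/ and /e/, so it voices to [v].
/k/ is a voiceless obstruent between vowels /o/ and /u/, so it voices to [g].
Surface form: [wozueveoguog].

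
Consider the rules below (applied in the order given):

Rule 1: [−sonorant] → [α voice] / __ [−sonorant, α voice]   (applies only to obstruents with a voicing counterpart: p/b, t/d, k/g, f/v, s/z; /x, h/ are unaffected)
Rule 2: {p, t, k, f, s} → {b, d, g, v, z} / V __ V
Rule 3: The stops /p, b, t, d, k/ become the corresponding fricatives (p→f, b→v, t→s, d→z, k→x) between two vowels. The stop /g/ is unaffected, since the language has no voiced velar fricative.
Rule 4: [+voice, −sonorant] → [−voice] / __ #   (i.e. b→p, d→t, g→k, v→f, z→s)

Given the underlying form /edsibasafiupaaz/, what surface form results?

Rule 1 (regressive voicing assimilation): /d/ precedes the voiceless obstruent /s/, so it devoices to [t] by assimilation. /edsibasafiupaaz/ → etsibasafiupaaz.
Rule 2 (intervocalic voicing): /s/ is a voiceless obstruent between vowels /a/ and /a/, so it voices to [z]. /f/ is a voiceless obstruent between vowels /a/ and /i/, so it voices to [v]. /p/ is a voiceless obstruent between vowels /u/ and /a/, so it voices to [b]. /etsibasafiupaaz/ → etsibazaviubaaz.
Rule 3 (intervocalic spirantization): /b/ is a stop between vowels /i/ and /a/, so it spirantizes to the fricative [v]. /b/ is a stop between vowels /u/ and /a/, so it spirantizes to the fricative [v]. /etsibazaviubaaz/ → etsivazaviuvaaz.
Rule 4 (final devoicing): /z/ is a voiced obstruent in word-final position, so it devoices to [s]. /etsivazaviuvaaz/ → etsivazaviuvaas.

etsivazaviuvaas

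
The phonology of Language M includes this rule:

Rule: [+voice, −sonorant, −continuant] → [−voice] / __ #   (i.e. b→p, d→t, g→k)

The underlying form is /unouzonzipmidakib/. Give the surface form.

Scanning /unouzonzipmidakib/: /d/ at position 13 is not in the conditioning environment; /b/ is a voiced stop in word-final position, so it devoices to [p].
Result: [unouzonzipmidakip].

unouzonzipmidakip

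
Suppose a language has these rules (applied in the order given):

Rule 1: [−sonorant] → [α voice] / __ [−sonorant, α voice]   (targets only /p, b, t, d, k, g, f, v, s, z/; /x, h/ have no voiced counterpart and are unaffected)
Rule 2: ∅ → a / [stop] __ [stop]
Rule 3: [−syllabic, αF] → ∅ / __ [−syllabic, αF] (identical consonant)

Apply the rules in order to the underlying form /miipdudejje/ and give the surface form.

miibadudeje

Rule 1 (regressive voicing assimilation): /p/ precedes the voiced obstruent /d/, so it voices to [b] by assimilation. /miipdudejje/ → miibdudejje.
Rule 2 (stop-cluster a-epenthesis): /b/ and /d/ form a stop–stop cluster, so [a] is inserted between them. /miibdudejje/ → miibadudejje.
Rule 3 (degemination): /jj/ is a geminate; the first /j/ deletes. /miibadudejje/ → miibadudeje.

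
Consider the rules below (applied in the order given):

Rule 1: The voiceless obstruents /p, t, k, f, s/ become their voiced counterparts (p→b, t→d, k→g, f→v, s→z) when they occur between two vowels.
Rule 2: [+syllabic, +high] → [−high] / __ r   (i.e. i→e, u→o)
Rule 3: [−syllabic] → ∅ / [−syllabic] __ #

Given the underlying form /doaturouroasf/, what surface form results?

Rule 1 (intervocalic voicing): /t/ is a voiceless obstruent between vowels /a/ and /u/, so it voices to [d]. /doaturouroasf/ → doadurouroasf.
Rule 2 (pre-rhotic lowering): /u/ is a high vowel immediately before /r/, so it lowers to [o]. /u/ is a high vowel immediately before /r/, so it lowers to [o]. /doadurouroasf/ → doadorooroasf.
Rule 3 (final cluster simplification): /f/ is the second consonant of a word-final cluster /sf/, so it deletes. /doadorooroasf/ → doadorooroas.

doadorooroas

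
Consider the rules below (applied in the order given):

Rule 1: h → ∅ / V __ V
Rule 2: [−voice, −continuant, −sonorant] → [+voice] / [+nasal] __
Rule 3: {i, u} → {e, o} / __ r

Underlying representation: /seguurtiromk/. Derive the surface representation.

Rule 1 (intervocalic h-deletion): no segment meets the environment; /seguurtiromk/ is unchanged.
Rule 2 (post-nasal voicing): /k/ is a voiceless stop immediately after the nasal /m/, so it voices to [g]. /seguurtiromk/ → seguurtiromg.
Rule 3 (pre-rhotic lowering): /u/ is a high vowel immediately before /r/, so it lowers to [o]. /i/ is a high vowel immediately before /r/, so it lowers to [e]. /seguurtiromg/ → seguorteromg.

seguorteromg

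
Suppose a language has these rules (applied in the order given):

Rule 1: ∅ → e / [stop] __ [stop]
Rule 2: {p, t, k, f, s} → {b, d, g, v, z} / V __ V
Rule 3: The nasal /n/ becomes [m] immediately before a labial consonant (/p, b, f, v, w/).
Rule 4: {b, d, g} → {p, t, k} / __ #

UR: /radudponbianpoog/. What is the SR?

Rule 1 (stop-cluster e-epenthesis): /d/ and /p/ form a stop–stop cluster, so [e] is inserted between them. /radudponbianpoog/ → radudeponbianpoog.
Rule 2 (intervocalic voicing): /p/ is a voiceless obstruent between vowels /e/ and /o/, so it voices to [b]. /radudeponbianpoog/ → radudebonbianpoog.
Rule 3 (nasal place assimilation): /n/ precedes the labial consonant /b/, so it assimilates in place to [m]. /n/ precedes the labial consonant /p/, so it assimilates in place to [m]. /radudebonbianpoog/ → radudebombiampoog.
Rule 4 (final devoicing): /g/ is a voiced stop in word-final position, so it devoices to [k]. /radudebombiampoog/ → radudebombiampook.

radudebombiampook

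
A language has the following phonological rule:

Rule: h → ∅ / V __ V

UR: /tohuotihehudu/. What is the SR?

touotieudu

/h/ occurs between vowels /o/ and /u/, so it deletes.
/h/ occurs between vowels /i/ and /e/, so it deletes.
/h/ occurs between vowels /e/ and /u/, so it deletes.
Surface form: [touotieudu].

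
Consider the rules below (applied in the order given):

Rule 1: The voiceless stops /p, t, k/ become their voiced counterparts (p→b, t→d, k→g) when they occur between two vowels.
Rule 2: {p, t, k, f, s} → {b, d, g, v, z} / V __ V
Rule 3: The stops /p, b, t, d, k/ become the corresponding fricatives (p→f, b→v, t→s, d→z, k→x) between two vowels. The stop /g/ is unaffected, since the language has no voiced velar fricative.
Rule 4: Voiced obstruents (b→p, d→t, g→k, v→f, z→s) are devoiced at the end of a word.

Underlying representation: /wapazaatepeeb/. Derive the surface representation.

Rule 1 (intervocalic voicing): /p/ is a voiceless stop between vowels /a/ and /a/, so it voices to [b]. /t/ is a voiceless stop between vowels /a/ and /e/, so it voices to [d]. /p/ is a voiceless stop between vowels /e/ and /e/, so it voices to [b]. /wapazaatepeeb/ → wabazaadebeeb.
Rule 2 (intervocalic voicing): no segment meets the environment; /wabazaadebeeb/ is unchanged.
Rule 3 (intervocalic spirantization): /b/ is a stop between vowels /a/ and /a/, so it spirantizes to the fricative [v]. /d/ is a stop between vowels /a/ and /e/, so it spirantizes to the fricative [z]. /b/ is a stop between vowels /e/ and /e/, so it spirantizes to the fricative [v]. /wabazaadebeeb/ → wavazaazeveeb.
Rule 4 (final devoicing): /b/ is a voiced obstruent in word-final position, so it devoices to [p]. /wavazaazeveeb/ → wavazaazeveep.

wavazaazeveep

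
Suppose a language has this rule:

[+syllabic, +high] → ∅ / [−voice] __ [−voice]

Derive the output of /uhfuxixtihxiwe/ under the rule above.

/u/ is a high vowel flanked by voiceless consonants /f/ and /x/, so it deletes.
/i/ is a high vowel flanked by voiceless consonants /x/ and /x/, so it deletes.
/i/ is a high vowel flanked by voiceless consonants /t/ and /h/, so it deletes.
The other instances of /u/, /i/ do not occur in the required environment and remain unchanged.
Surface form: [uhfxxthxiwe].

uhfxxthxiwe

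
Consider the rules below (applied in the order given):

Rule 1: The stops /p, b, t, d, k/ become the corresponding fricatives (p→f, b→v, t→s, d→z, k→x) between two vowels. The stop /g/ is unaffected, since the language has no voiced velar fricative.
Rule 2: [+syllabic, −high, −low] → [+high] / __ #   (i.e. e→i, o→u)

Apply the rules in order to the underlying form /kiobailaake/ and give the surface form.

Rule 1 (intervocalic spirantization): /b/ is a stop between vowels /o/ and /a/, so it spirantizes to the fricative [v]. /k/ is a stop between vowels /a/ and /e/, so it spirantizes to the fricative [x]. /kiobailaake/ → kiovailaaxe.
Rule 2 (final vowel raising): /e/ is a mid vowel in word-final position, so it raises to [i]. /kiovailaaxe/ → kiovailaaxi.

kiovailaaxi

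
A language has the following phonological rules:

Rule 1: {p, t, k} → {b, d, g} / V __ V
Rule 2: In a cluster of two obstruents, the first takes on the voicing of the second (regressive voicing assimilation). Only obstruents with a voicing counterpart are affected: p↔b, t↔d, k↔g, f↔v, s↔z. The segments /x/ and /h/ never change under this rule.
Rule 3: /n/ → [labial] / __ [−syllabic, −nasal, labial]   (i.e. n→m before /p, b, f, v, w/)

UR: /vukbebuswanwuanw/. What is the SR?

Rule 1 (intervocalic voicing): no segment meets the environment; /vukbebuswanwuanw/ is unchanged.
Rule 2 (regressive voicing assimilation): /k/ precedes the voiced obstruent /b/, so it voices to [g] by assimilation. /vukbebuswanwuanw/ → vugbebuswanwuanw.
Rule 3 (nasal place assimilation): /n/ precedes the labial consonant /w/, so it assimilates in place to [m]. /n/ precedes the labial consonant /w/, so it assimilates in place to [m]. /vugbebuswanwuanw/ → vugbebuswamwuamw.

vugbebuswamwuamw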